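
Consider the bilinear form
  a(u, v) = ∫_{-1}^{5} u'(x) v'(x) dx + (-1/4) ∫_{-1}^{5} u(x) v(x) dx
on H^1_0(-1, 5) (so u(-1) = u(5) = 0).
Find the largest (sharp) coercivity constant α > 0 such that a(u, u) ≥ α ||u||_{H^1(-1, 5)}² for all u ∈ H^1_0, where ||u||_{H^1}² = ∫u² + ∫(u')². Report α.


α = (-9 + π^2)/(π^2 + 36)

Coercivity of a(·,·) on H^1_0(-1, 5) means a(u, u) ≥ α ||u||_{H^1}² for every u ∈ H^1_0.
The interval has length L = 6, and Poincaré/coercivity depend only on L. Here a(u, u) = ∫(u')² + (-1/4)·∫u².
Here c = -1/4 < 0 with |c| < (π/L)² = π^2/36, so coercivity still holds. The condition a(u,u) ≥ α||u||_{H^1}² reads (1−α)∫(u')² ≥ (α−c)∫u². Any admissible α is ≤ 1 (rapidly oscillating u have ∫u²/∫(u')² → 0), and α = 1 would force 0 ≥ (1−c)∫u², impossible since c < 1; so 1−α > 0. By the sharp Poincaré inequality on H^1_0 of an interval of length L, ∫(u')² ≥ (π/L)²∫u² with equality for the first sine mode sin(π(x−x₀)/L) (x₀ the left endpoint), so the inequality holds for all u iff (1−α)(π/L)² ≥ α − c, i.e. α ≤ ((π/L)² + c)/((π/L)² + 1) = (1 + c(L/π)²)/(1 + (L/π)²). (Direct route, valid since c ≤ 0: Poincaré gives c∫u² ≥ c(L/π)²∫(u')², so a(u,u) ≥ (1 + c(L/π)²)∫(u')², while ||u||_{H^1}² ≤ (1 + (L/π)²)∫(u')²; dividing yields the same α.) With (π/L)² = π^2/36 and c = -1/4, the largest admissible constant is α = ((π/L)² + c)/((π/L)² + 1).
Simplifying, α = (-9 + π^2)/(π^2 + 36).


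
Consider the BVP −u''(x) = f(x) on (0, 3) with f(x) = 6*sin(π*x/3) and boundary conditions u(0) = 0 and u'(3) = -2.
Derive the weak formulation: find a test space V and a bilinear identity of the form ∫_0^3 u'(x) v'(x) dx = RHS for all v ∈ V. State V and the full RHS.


V = {v ∈ H^1(0, 3) : v(0) = 0} (test functions vanish at x = 0 where u is specified); weak form: ∫_0^3 u'v' dx = ∫_0^3 (6*sin(π*x/3)) v dx − 2·v(3) for all v ∈ V.

Multiply both sides by a test function v and integrate from 0 to 3:
  ∫_0^3 −u''(x) v(x) dx = ∫_0^3 f(x) v(x) dx.
Integrate the LHS by parts once:
  ∫_0^3 −u'' v dx = −[u'(x) v(x)]_0^3 + ∫_0^3 u'(x) v'(x) dx.
Thus ∫_0^3 u'(x) v'(x) dx = ∫_0^3 f(x) v(x) dx + [u'(x) v(x)]_0^3.
Choose V so that boundary terms are either known or forced to vanish.
Mixed BC: u(0) = 0 (Dirichlet) and u'(3) = -2 (Neumann). Define V = {v ∈ H^1(0, 3) : v(0) = 0}. Then [u' v]_0^3 = u'(3)·v(3) − u'(0)·0 = − 2·v(3).
Weak formulation: find u (satisfying any essential BC) such that ∫_0^3 u'(x) v'(x) dx = ∫_0^3 f v dx − 2·v(3) for all v ∈ V (Dirichlet at 0 absorbed into V; Neumann datum at x = 3 contributes the boundary term).
Substituting f(x) = 6*sin(π*x/3), the right-hand side is ∫_0^3 (6*sin(π*x/3)) v dx − 2·v(3).


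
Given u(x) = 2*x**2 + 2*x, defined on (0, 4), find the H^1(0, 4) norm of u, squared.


||u||_{H^1}^2 = 28528/15

The H^1 norm (squared) on an interval (0, L) is
  ||u||_{H^1}^2 = ∫_0^L u(x)^2 dx + ∫_0^L u'(x)^2 dx.
Compute u'(x) = 4*x + 2.
Then u(x)^2 = 4*x**4 + 8*x**3 + 4*x**2 and u'(x)^2 = 16*x**2 + 16*x + 4.
Integrate each monomial from 0 to 4 using ∫_0^4 c·x^n dx = c·4^(n+1)/(n+1):
  ∫_0^4 u(x)^2 dx = ∫_0^4 (4*x^4 + 8*x^3 + 4*x^2) dx. Term by term:
    ∫_0^4 4*x^4 dx = 4096/5;  ∫_0^4 8*x^3 dx = 512;  ∫_0^4 4*x^2 dx = 256/3.
  Sum: 4096/5 + 512 + 256/3 = 21248/15.
  ∫_0^4 u'(x)^2 dx = ∫_0^4 (16*x^2 + 16*x + 4) dx. Term by term:
    ∫_0^4 16*x^2 dx = 1024/3;  ∫_0^4 16*x dx = 128;  ∫_0^4 4 dx = 16.
  Sum: 1024/3 + 128 + 16 = 1456/3.
Adding: ||u||_{H^1}^2 = 21248/15 + 1456/3 = 28528/15.


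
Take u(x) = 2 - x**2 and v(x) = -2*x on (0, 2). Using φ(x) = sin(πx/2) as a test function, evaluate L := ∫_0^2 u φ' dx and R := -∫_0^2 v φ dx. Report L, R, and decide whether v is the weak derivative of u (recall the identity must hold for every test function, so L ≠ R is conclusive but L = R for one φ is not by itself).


LHS = 8/π, RHS = 8/π. Yes, v = u' weakly.

u(x) = 2 - x**2, classical derivative u'(x) = -2*x.
φ(x) = sin(πx/2), so φ'(x) = π*cos(π*x/2)/2.
Note φ(0) = φ(2) = 0, so the boundary term u·φ vanishes.
LHS = ∫_0^2 u(x) φ'(x) dx = ∫_0^2 (-π*x^2*cos(π*x/2)/2 + π*cos(π*x/2)) dx. Term by term:
  ∫_0^2 π*cos(π*x/2) dx = 0;  ∫_0^2 -π*x^2*cos(π*x/2)/2 dx = 8/π.
Sum: 0 + 8/π = 8/π.
So LHS = 8/π.
∫_0^2 v(x) φ(x) dx = ∫_0^2 (-2*x*sin(π*x/2)) dx. Term by term:
  ∫_0^2 -2*x*sin(π*x/2) dx = -8/π.
So RHS = -∫_0^2 v(x) φ(x) dx = 8/π.
LHS = RHS, so the identity holds for this test φ.
Moreover u is smooth here and v(x) = u'(x) = -2*x pointwise, so the identity holds for every test function. Hence v is the weak derivative of u.


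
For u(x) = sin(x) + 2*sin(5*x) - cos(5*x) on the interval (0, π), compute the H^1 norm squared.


||u||_{H^1(0,π)}^2 = 66*π

u'(x) = 5*sin(5*x) + cos(x) + 10*cos(5*x).
Expand u² and (u')² and integrate term by term on (0, π), using: for integers n ≥ 1, ∫_0^π sin²(nx) dx = ∫_0^π cos²(nx) dx = π/2; for n ≠ n', ∫_0^π sin(nx)sin(n'x) dx = ∫_0^π cos(nx)cos(n'x) dx = 0; and by product-to-sum, ∫_0^π sin(nx)cos(n'x) dx = ½∫_0^π [sin((n+n')x) + sin((n−n')x)] dx, which is 0 when n+n' is even and 2n/(n²−n'²) when n+n' is odd (it need not vanish on (0, π)).
  u² squared terms: (-1)²·∫cos(5x)² dx = 1·π/2 = π/2;  (2)²·∫sin(5x)² dx = 4·π/2 = 2*π;  (1)²·∫sin(x)² dx = 1·π/2 = π/2.
  u² cross terms: 2·(-1)·(2)·∫cos(5x)·sin(5x) dx = -4·(0) = 0;  2·(-1)·(1)·∫cos(5x)·sin(x) dx = -2·(0) = 0;  2·(2)·(1)·∫sin(5x)·sin(x) dx = 4·(0) = 0.
  So ∫_0^π u² dx = π/2 + 2*π + π/2 + 0 + 0 + 0 = 3*π.
  (u')² squared terms: (5)²·∫sin(5x)² dx = 25·π/2 = 25*π/2;  (10)²·∫cos(5x)² dx = 100·π/2 = 50*π;  (1)²·∫cos(x)² dx = 1·π/2 = π/2.
  (u')² cross terms: 2·(5)·(10)·∫sin(5x)·cos(5x) dx = 100·(0) = 0;  2·(5)·(1)·∫sin(5x)·cos(x) dx = 10·(0) = 0;  2·(10)·(1)·∫cos(5x)·cos(x) dx = 20·(0) = 0.
  So ∫_0^π (u')² dx = 25*π/2 + 50*π + π/2 + 0 + 0 + 0 = 63*π.
||u||_{H^1}^2 = (3*π) + (63*π) = 66*π.


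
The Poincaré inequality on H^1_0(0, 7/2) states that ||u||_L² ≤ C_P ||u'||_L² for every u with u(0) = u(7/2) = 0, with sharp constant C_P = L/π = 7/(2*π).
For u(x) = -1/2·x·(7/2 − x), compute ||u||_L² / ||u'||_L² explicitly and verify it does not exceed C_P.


||u||_L² / ||u'||_L² = 7*sqrt(10)/20 < C_P = 7/(2*π).

u(x) = -1/2·x·(7/2 − x), so u'(x) = x - 7/4.
u(x) = -1/2·x·(7/2 − x) vanishes at x = 0 and x = 7/2, so u ∈ H^1_0(0, 7/2). Differentiate via the product rule and integrate the resulting polynomials term by term.
  ∫_0^7/2 u² dx = ∫_0^7/2 (x^4/4 - 7*x^3/4 + 49*x^2/16) dx. Term by term:
    ∫_0^7/2 x^4/4 dx = 16807/640;  ∫_0^7/2 -7*x^3/4 dx = -16807/256;  ∫_0^7/2 49*x^2/16 dx = 16807/384.
  Sum: 16807/640 − 16807/256 + 16807/384 = 16807/3840.
  ∫_0^7/2 (u')² dx = ∫_0^7/2 (x^2 - 7*x/2 + 49/16) dx. Term by term:
    ∫_0^7/2 x^2 dx = 343/24;  ∫_0^7/2 -7*x/2 dx = -343/16;  ∫_0^7/2 49/16 dx = 343/32.
  Sum: 343/24 − 343/16 + 343/32 = 343/96.
∫_0^7/2 u² dx = 16807/3840, so ||u||_L² = 49*sqrt(105)/240.
∫_0^7/2 (u')² dx = 343/96, so ||u'||_L² = 7*sqrt(42)/24.
Ratio ||u||_L² / ||u'||_L² = 7*sqrt(10)/20.
Sharp Poincaré constant on H^1_0(0, 7/2) is C_P = L/π = 7/(2*π), achieved by sin(2*π/7·x).
A polynomial bump cannot attain the sharp Poincaré constant (only the first sine eigenfunction does), so the ratio is strictly less than C_P, consistent with ||u||_L² ≤ C_P ||u'||_L².


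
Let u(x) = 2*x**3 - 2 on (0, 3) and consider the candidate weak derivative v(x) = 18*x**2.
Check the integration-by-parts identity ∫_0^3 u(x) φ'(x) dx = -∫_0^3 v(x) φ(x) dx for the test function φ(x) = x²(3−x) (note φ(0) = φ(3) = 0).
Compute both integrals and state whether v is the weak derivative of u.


LHS = -729/5, RHS = -2187/5. No, v is not the weak derivative of u.

u(x) = 2*x**3 - 2, classical derivative u'(x) = 6*x**2.
φ(x) = x²(3−x), so φ'(x) = 3*x*(2 - x).
Note φ(0) = φ(3) = 0, so the boundary term u·φ vanishes.
LHS = ∫_0^3 u(x) φ'(x) dx = ∫_0^3 (-6*x^5 + 12*x^4 + 6*x^2 - 12*x) dx. Term by term:
  ∫_0^3 -6*x^5 dx = -729;  ∫_0^3 12*x^4 dx = 2916/5;  ∫_0^3 6*x^2 dx = 54;
  ∫_0^3 -12*x dx = -54.
Sum: -729 + 2916/5 + 54 − 54 = -729/5.
So LHS = -729/5.
∫_0^3 v(x) φ(x) dx = ∫_0^3 (-18*x^5 + 54*x^4) dx. Term by term:
  ∫_0^3 -18*x^5 dx = -2187;  ∫_0^3 54*x^4 dx = 13122/5.
Sum: -2187 + 13122/5 = 2187/5.
So RHS = -∫_0^3 v(x) φ(x) dx = -2187/5.
LHS − RHS = 1458/5 ≠ 0, so the identity fails.
(For a valid weak derivative the identity must hold for EVERY test function, in particular this one. The failure shows v is NOT the weak derivative of u.)
Correct weak derivative would be u'(x) = 6*x**2.


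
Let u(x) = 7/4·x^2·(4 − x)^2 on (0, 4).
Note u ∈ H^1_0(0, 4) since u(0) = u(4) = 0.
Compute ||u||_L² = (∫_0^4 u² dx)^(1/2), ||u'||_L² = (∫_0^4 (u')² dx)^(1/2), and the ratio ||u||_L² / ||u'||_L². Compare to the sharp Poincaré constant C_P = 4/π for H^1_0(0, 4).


||u||_L² / ||u'||_L² = 2*sqrt(3)/3 < C_P = 4/π.

u(x) = 7/4·x^2·(4 − x)^2, so u'(x) = 7*x*(x - 4)*(x - 2).
u(x) = 7/4·x^2·(4 − x)^2 vanishes at x = 0 and x = 4, so u ∈ H^1_0(0, 4). Differentiate via the product rule and integrate the resulting polynomials term by term.
  ∫_0^4 u² dx = ∫_0^4 (49*x^8/16 - 49*x^7 + 294*x^6 - 784*x^5 + 784*x^4) dx. Term by term:
    ∫_0^4 49*x^8/16 dx = 802816/9;  ∫_0^4 -49*x^7 dx = -401408;  ∫_0^4 294*x^6 dx = 688128;
    ∫_0^4 -784*x^5 dx = -1605632/3;  ∫_0^4 784*x^4 dx = 802816/5.
  Sum: 802816/9 − 401408 + 688128 − 1605632/3 + 802816/5 = 57344/45.
  ∫_0^4 (u')² dx = ∫_0^4 (49*x^6 - 588*x^5 + 2548*x^4 - 4704*x^3 + 3136*x^2) dx. Term by term:
    ∫_0^4 49*x^6 dx = 114688;  ∫_0^4 -588*x^5 dx = -401408;  ∫_0^4 2548*x^4 dx = 2609152/5;
    ∫_0^4 -4704*x^3 dx = -301056;  ∫_0^4 3136*x^2 dx = 200704/3.
  Sum: 114688 − 401408 + 2609152/5 − 301056 + 200704/3 = 14336/15.
∫_0^4 u² dx = 57344/45, so ||u||_L² = 64*sqrt(70)/15.
∫_0^4 (u')² dx = 14336/15, so ||u'||_L² = 32*sqrt(210)/15.
Ratio ||u||_L² / ||u'||_L² = 2*sqrt(3)/3.
Sharp Poincaré constant on H^1_0(0, 4) is C_P = L/π = 4/π, achieved by sin(π/4·x).
A polynomial bump cannot attain the sharp Poincaré constant (only the first sine eigenfunction does), so the ratio is strictly less than C_P, consistent with ||u||_L² ≤ C_P ||u'||_L².


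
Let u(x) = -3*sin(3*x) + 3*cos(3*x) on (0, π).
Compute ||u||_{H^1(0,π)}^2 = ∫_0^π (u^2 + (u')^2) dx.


||u||_{H^1(0,π)}^2 = 90*π

u'(x) = -9*sin(3*x) - 9*cos(3*x).
Expand u² and (u')² and integrate term by term on (0, π), using: for integers n ≥ 1, ∫_0^π sin²(nx) dx = ∫_0^π cos²(nx) dx = π/2; for n ≠ n', ∫_0^π sin(nx)sin(n'x) dx = ∫_0^π cos(nx)cos(n'x) dx = 0; and by product-to-sum, ∫_0^π sin(nx)cos(n'x) dx = ½∫_0^π [sin((n+n')x) + sin((n−n')x)] dx, which is 0 when n+n' is even and 2n/(n²−n'²) when n+n' is odd (it need not vanish on (0, π)).
  u² squared terms: (-3)²·∫sin(3x)² dx = 9·π/2 = 9*π/2;  (3)²·∫cos(3x)² dx = 9·π/2 = 9*π/2.
  u² cross terms: 2·(-3)·(3)·∫sin(3x)·cos(3x) dx = -18·(0) = 0.
  So ∫_0^π u² dx = 9*π/2 + 9*π/2 + 0 = 9*π.
  (u')² squared terms: (-9)²·∫cos(3x)² dx = 81·π/2 = 81*π/2;  (-9)²·∫sin(3x)² dx = 81·π/2 = 81*π/2.
  (u')² cross terms: 2·(-9)·(-9)·∫cos(3x)·sin(3x) dx = 162·(0) = 0.
  So ∫_0^π (u')² dx = 81*π/2 + 81*π/2 + 0 = 81*π.
||u||_{H^1}^2 = (9*π) + (81*π) = 90*π.


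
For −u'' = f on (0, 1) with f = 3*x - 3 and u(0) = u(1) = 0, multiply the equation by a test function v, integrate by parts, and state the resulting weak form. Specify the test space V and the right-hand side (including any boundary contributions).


V = H^1_0(0, 1) (so v(0) = v(1) = 0); weak form: ∫_0^1 u'v' dx = ∫_0^1 (3*x - 3) v dx for all v ∈ V.

Multiply both sides by a test function v and integrate from 0 to 1:
  ∫_0^1 −u''(x) v(x) dx = ∫_0^1 f(x) v(x) dx.
Integrate the LHS by parts once:
  ∫_0^1 −u'' v dx = −[u'(x) v(x)]_0^1 + ∫_0^1 u'(x) v'(x) dx.
Thus ∫_0^1 u'(x) v'(x) dx = ∫_0^1 f(x) v(x) dx + [u'(x) v(x)]_0^1.
Choose V so that boundary terms are either known or forced to vanish.
u is Dirichlet: u(0) = u(1) = 0. Let V = H^1_0(0, 1); then v(0) = v(1) = 0, and [u' v]_0^1 = 0.
Weak formulation: find u (satisfying any essential BC) such that ∫_0^1 u'(x) v'(x) dx = ∫_0^1 f v dx for all v ∈ V.
Substituting f(x) = 3*x - 3, the right-hand side is ∫_0^1 (3*x - 3) v dx.


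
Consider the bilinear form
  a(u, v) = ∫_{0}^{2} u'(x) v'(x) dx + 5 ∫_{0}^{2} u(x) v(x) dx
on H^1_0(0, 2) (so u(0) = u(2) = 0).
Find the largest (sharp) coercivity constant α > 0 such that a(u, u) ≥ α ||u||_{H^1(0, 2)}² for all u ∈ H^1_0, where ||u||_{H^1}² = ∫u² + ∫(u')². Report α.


α = 1

Coercivity of a(·,·) on H^1_0(0, 2) means a(u, u) ≥ α ||u||_{H^1}² for every u ∈ H^1_0.
The interval has length L = 2, and Poincaré/coercivity depend only on L. Here a(u, u) = ∫(u')² + (5)·∫u².
Here c = 5 ≥ 1, so a(u,u) = ∫(u')² + c∫u² ≥ ∫(u')² + ∫u² = ||u||_{H^1}², i.e. α = 1 works. No larger α is possible: a(u,u) ≥ α||u||_{H^1}² means (1−α)∫(u')² ≥ (α−c)∫u², and for the modes u_n = sin(nπ(x−x₀)/L) (x₀ the left endpoint) one has ∫u_n²/∫(u_n')² = (L/(nπ))² → 0, so a(u_n,u_n)/||u_n||_{H^1}² → 1. Hence the optimal constant is α = 1.
Therefore α = 1.


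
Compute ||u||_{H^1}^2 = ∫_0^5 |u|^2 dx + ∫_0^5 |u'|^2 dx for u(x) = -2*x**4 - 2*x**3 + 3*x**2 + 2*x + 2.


||u||_{H^1}^2 = 18231335/9

The H^1 norm (squared) on an interval (0, L) is
  ||u||_{H^1}^2 = ∫_0^L u(x)^2 dx + ∫_0^L u'(x)^2 dx.
Compute u'(x) = -8*x**3 - 6*x**2 + 6*x + 2.
Then u(x)^2 = 4*x**8 + 8*x**7 - 8*x**6 - 20*x**5 - 7*x**4 + 4*x**3 + 16*x**2 + 8*x + 4 and u'(x)^2 = 64*x**6 + 96*x**5 - 60*x**4 - 104*x**3 + 12*x**2 + 24*x + 4.
Integrate each monomial from 0 to 5 using ∫_0^5 c·x^n dx = c·5^(n+1)/(n+1):
  ∫_0^5 u(x)^2 dx = ∫_0^5 (4*x^8 + 8*x^7 - 8*x^6 - 20*x^5 - 7*x^4 + 4*x^3 + 16*x^2 + 8*x + 4) dx. Term by term:
    ∫_0^5 4*x^8 dx = 7812500/9;  ∫_0^5 8*x^7 dx = 390625;  ∫_0^5 -8*x^6 dx = -625000/7;
    ∫_0^5 -20*x^5 dx = -156250/3;  ∫_0^5 -7*x^4 dx = -4375;  ∫_0^5 4*x^3 dx = 625;
    ∫_0^5 16*x^2 dx = 2000/3;  ∫_0^5 8*x dx = 100;  ∫_0^5 4 dx = 20.
  Sum: 7812500/9 + 390625 − 625000/7 − 156250/3 − 4375 + 625 + 2000/3 + 100 + 20 = 70203935/63.
  ∫_0^5 u'(x)^2 dx = ∫_0^5 (64*x^6 + 96*x^5 - 60*x^4 - 104*x^3 + 12*x^2 + 24*x + 4) dx. Term by term:
    ∫_0^5 64*x^6 dx = 5000000/7;  ∫_0^5 96*x^5 dx = 250000;  ∫_0^5 -60*x^4 dx = -37500;
    ∫_0^5 -104*x^3 dx = -16250;  ∫_0^5 12*x^2 dx = 500;  ∫_0^5 24*x dx = 300;
    ∫_0^5 4 dx = 20.
  Sum: 5000000/7 + 250000 − 37500 − 16250 + 500 + 300 + 20 = 6379490/7.
Adding: ||u||_{H^1}^2 = 70203935/63 + 6379490/7 = 18231335/9.


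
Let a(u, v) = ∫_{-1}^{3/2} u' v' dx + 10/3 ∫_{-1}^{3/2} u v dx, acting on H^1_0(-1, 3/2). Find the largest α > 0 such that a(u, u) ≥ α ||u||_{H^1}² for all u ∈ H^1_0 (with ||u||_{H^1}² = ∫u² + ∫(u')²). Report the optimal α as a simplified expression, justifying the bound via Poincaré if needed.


α = 1

Coercivity of a(·,·) on H^1_0(-1, 3/2) means a(u, u) ≥ α ||u||_{H^1}² for every u ∈ H^1_0.
The interval has length L = 5/2, and Poincaré/coercivity depend only on L. Here a(u, u) = ∫(u')² + (10/3)·∫u².
Here c = 10/3 ≥ 1, so a(u,u) = ∫(u')² + c∫u² ≥ ∫(u')² + ∫u² = ||u||_{H^1}², i.e. α = 1 works. No larger α is possible: a(u,u) ≥ α||u||_{H^1}² means (1−α)∫(u')² ≥ (α−c)∫u², and for the modes u_n = sin(nπ(x−x₀)/L) (x₀ the left endpoint) one has ∫u_n²/∫(u_n')² = (L/(nπ))² → 0, so a(u_n,u_n)/||u_n||_{H^1}² → 1. Hence the optimal constant is α = 1.
Therefore α = 1.


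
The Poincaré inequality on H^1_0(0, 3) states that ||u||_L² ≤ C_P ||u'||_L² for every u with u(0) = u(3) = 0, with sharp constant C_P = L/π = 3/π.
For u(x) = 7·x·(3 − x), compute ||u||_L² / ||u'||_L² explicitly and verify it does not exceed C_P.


||u||_L² / ||u'||_L² = 3*sqrt(10)/10 < C_P = 3/π.

u(x) = 7·x·(3 − x), so u'(x) = 21 - 14*x.
u(x) = 7·x·(3 − x) vanishes at x = 0 and x = 3, so u ∈ H^1_0(0, 3). Differentiate via the product rule and integrate the resulting polynomials term by term.
  ∫_0^3 u² dx = ∫_0^3 (49*x^4 - 294*x^3 + 441*x^2) dx. Term by term:
    ∫_0^3 49*x^4 dx = 11907/5;  ∫_0^3 -294*x^3 dx = -11907/2;  ∫_0^3 441*x^2 dx = 3969.
  Sum: 11907/5 − 11907/2 + 3969 = 3969/10.
  ∫_0^3 (u')² dx = ∫_0^3 (196*x^2 - 588*x + 441) dx. Term by term:
    ∫_0^3 196*x^2 dx = 1764;  ∫_0^3 -588*x dx = -2646;  ∫_0^3 441 dx = 1323.
  Sum: 1764 − 2646 + 1323 = 441.
∫_0^3 u² dx = 3969/10, so ||u||_L² = 63*sqrt(10)/10.
∫_0^3 (u')² dx = 441, so ||u'||_L² = 21.
Ratio ||u||_L² / ||u'||_L² = 3*sqrt(10)/10.
Sharp Poincaré constant on H^1_0(0, 3) is C_P = L/π = 3/π, achieved by sin(π/3·x).
A polynomial bump cannot attain the sharp Poincaré constant (only the first sine eigenfunction does), so the ratio is strictly less than C_P, consistent with ||u||_L² ≤ C_P ||u'||_L².


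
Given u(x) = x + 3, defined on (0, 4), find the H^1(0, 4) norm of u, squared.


||u||_{H^1}^2 = 328/3

The H^1 norm (squared) on an interval (0, L) is
  ||u||_{H^1}^2 = ∫_0^L u(x)^2 dx + ∫_0^L u'(x)^2 dx.
Compute u'(x) = 1.
Then u(x)^2 = x**2 + 6*x + 9 and u'(x)^2 = 1.
Integrate each monomial from 0 to 4 using ∫_0^4 c·x^n dx = c·4^(n+1)/(n+1):
  ∫_0^4 u(x)^2 dx = ∫_0^4 (x^2 + 6*x + 9) dx. Term by term:
    ∫_0^4 x^2 dx = 64/3;  ∫_0^4 6*x dx = 48;  ∫_0^4 9 dx = 36.
  Sum: 64/3 + 48 + 36 = 316/3.
  ∫_0^4 u'(x)^2 dx = ∫_0^4 (1) dx. Term by term:
    ∫_0^4 1 dx = 4.
Adding: ||u||_{H^1}^2 = 316/3 + 4 = 328/3.


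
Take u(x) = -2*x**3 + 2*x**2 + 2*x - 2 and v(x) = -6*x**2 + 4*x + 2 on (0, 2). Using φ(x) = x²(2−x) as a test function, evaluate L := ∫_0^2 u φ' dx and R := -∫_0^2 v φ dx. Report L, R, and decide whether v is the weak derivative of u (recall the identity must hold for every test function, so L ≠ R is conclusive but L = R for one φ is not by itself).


LHS = 56/15, RHS = 56/15. Yes, v = u' weakly.

u(x) = -2*x**3 + 2*x**2 + 2*x - 2, classical derivative u'(x) = -6*x**2 + 4*x + 2.
φ(x) = x²(2−x), so φ'(x) = x*(4 - 3*x).
Note φ(0) = φ(2) = 0, so the boundary term u·φ vanishes.
LHS = ∫_0^2 u(x) φ'(x) dx = ∫_0^2 (6*x^5 - 14*x^4 + 2*x^3 + 14*x^2 - 8*x) dx. Term by term:
  ∫_0^2 6*x^5 dx = 64;  ∫_0^2 -14*x^4 dx = -448/5;  ∫_0^2 2*x^3 dx = 8;
  ∫_0^2 14*x^2 dx = 112/3;  ∫_0^2 -8*x dx = -16.
Sum: 64 − 448/5 + 8 + 112/3 − 16 = 56/15.
So LHS = 56/15.
∫_0^2 v(x) φ(x) dx = ∫_0^2 (6*x^5 - 16*x^4 + 6*x^3 + 4*x^2) dx. Term by term:
  ∫_0^2 6*x^5 dx = 64;  ∫_0^2 -16*x^4 dx = -512/5;  ∫_0^2 6*x^3 dx = 24;
  ∫_0^2 4*x^2 dx = 32/3.
Sum: 64 − 512/5 + 24 + 32/3 = -56/15.
So RHS = -∫_0^2 v(x) φ(x) dx = 56/15.
LHS = RHS, so the identity holds for this test φ.
Moreover u is smooth here and v(x) = u'(x) = -6*x**2 + 4*x + 2 pointwise, so the identity holds for every test function. Hence v is the weak derivative of u.


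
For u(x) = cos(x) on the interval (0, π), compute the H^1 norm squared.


||u||_{H^1(0,π)}^2 = π

u'(x) = -sin(x).
Expand u² and (u')² and integrate term by term on (0, π), using: for integers n ≥ 1, ∫_0^π sin²(nx) dx = ∫_0^π cos²(nx) dx = π/2; for n ≠ n', ∫_0^π sin(nx)sin(n'x) dx = ∫_0^π cos(nx)cos(n'x) dx = 0; and by product-to-sum, ∫_0^π sin(nx)cos(n'x) dx = ½∫_0^π [sin((n+n')x) + sin((n−n')x)] dx, which is 0 when n+n' is even and 2n/(n²−n'²) when n+n' is odd (it need not vanish on (0, π)).
  u² squared terms: (1)²·∫cos(x)² dx = 1·π/2 = π/2.
  So ∫_0^π u² dx = π/2.
  (u')² squared terms: (-1)²·∫sin(x)² dx = 1·π/2 = π/2.
  So ∫_0^π (u')² dx = π/2.
||u||_{H^1}^2 = (π/2) + (π/2) = π.


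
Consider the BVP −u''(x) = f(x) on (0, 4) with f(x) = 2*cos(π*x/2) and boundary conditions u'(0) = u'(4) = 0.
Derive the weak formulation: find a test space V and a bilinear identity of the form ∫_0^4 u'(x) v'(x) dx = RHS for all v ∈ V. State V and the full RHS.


V = H^1(0, 4) (no boundary constraint on v; u is determined up to an additive constant); weak form: ∫_0^4 u'v' dx = ∫_0^4 (2*cos(π*x/2)) v dx for all v ∈ V.

Multiply both sides by a test function v and integrate from 0 to 4:
  ∫_0^4 −u''(x) v(x) dx = ∫_0^4 f(x) v(x) dx.
Integrate the LHS by parts once:
  ∫_0^4 −u'' v dx = −[u'(x) v(x)]_0^4 + ∫_0^4 u'(x) v'(x) dx.
Thus ∫_0^4 u'(x) v'(x) dx = ∫_0^4 f(x) v(x) dx + [u'(x) v(x)]_0^4.
Choose V so that boundary terms are either known or forced to vanish.
u has homogeneous Neumann: u'(0) = u'(4) = 0. So [u' v]_0^4 = 0·v(4) − 0·v(0) = 0 for any v; take V = H^1(0, 4).
Weak formulation: find u (satisfying any essential BC) such that ∫_0^4 u'(x) v'(x) dx = ∫_0^4 f v dx for all v ∈ V (homogeneous Neumann, so boundary terms vanish).
Substituting f(x) = 2*cos(π*x/2), the right-hand side is ∫_0^4 (2*cos(π*x/2)) v dx.
Compatibility check (pure Neumann): taking v ≡ 1 ∈ V gives 0 = ∫_0^4 f dx + (0) − (0), i.e. ∫_0^4 f dx must equal u'(0) − u'(4) = 0. Indeed ∫_0^4 (2*cos(π*x/2)) dx = 0, so the data are compatible. The solution is then unique only up to an additive constant (fix it e.g. by requiring ∫_0^4 u dx = 0).


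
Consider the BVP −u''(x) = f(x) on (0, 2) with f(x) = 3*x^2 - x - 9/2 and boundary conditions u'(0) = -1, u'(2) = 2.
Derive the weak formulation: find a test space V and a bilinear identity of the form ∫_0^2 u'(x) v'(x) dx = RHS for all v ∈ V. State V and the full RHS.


V = H^1(0, 2) (v unrestricted at boundary; u is determined up to an additive constant); weak form: ∫_0^2 u'v' dx = ∫_0^2 (3*x^2 - x - 9/2) v dx + 2·v(2) + v(0) for all v ∈ V.

Multiply both sides by a test function v and integrate from 0 to 2:
  ∫_0^2 −u''(x) v(x) dx = ∫_0^2 f(x) v(x) dx.
Integrate the LHS by parts once:
  ∫_0^2 −u'' v dx = −[u'(x) v(x)]_0^2 + ∫_0^2 u'(x) v'(x) dx.
Thus ∫_0^2 u'(x) v'(x) dx = ∫_0^2 f(x) v(x) dx + [u'(x) v(x)]_0^2.
Choose V so that boundary terms are either known or forced to vanish.
u has inhomogeneous Neumann u'(0) = -1, u'(2) = 2. [u' v]_0^2 = (2)·v(2) − (-1)·v(0) = 2·v(2) + v(0). Take V = H^1(0, 2); boundary term becomes part of RHS.
Weak formulation: find u (satisfying any essential BC) such that ∫_0^2 u'(x) v'(x) dx = ∫_0^2 f v dx + 2·v(2) + v(0) for all v ∈ V (Neumann data are natural BCs: they enter the RHS as boundary terms).
Substituting f(x) = 3*x^2 - x - 9/2, the right-hand side is ∫_0^2 (3*x^2 - x - 9/2) v dx + 2·v(2) + v(0).
Compatibility check (pure Neumann): taking v ≡ 1 ∈ V gives 0 = ∫_0^2 f dx + (2) − (-1), i.e. ∫_0^2 f dx must equal u'(0) − u'(2) = -3. Indeed ∫_0^2 (3*x^2 - x - 9/2) dx = -3, so the data are compatible. The solution is then unique only up to an additive constant (fix it e.g. by requiring ∫_0^2 u dx = 0).


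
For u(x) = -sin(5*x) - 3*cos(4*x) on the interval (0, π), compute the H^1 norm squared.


||u||_{H^1(0,π)}^2 = 340/3 + 179*π/2

u'(x) = 12*sin(4*x) - 5*cos(5*x).
Expand u² and (u')² and integrate term by term on (0, π), using: for integers n ≥ 1, ∫_0^π sin²(nx) dx = ∫_0^π cos²(nx) dx = π/2; for n ≠ n', ∫_0^π sin(nx)sin(n'x) dx = ∫_0^π cos(nx)cos(n'x) dx = 0; and by product-to-sum, ∫_0^π sin(nx)cos(n'x) dx = ½∫_0^π [sin((n+n')x) + sin((n−n')x)] dx, which is 0 when n+n' is even and 2n/(n²−n'²) when n+n' is odd (it need not vanish on (0, π)).
  u² squared terms: (-1)²·∫sin(5x)² dx = 1·π/2 = π/2;  (-3)²·∫cos(4x)² dx = 9·π/2 = 9*π/2.
  u² cross terms: 2·(-1)·(-3)·∫sin(5x)·cos(4x) dx = 6·(10/9) = 20/3.
  So ∫_0^π u² dx = π/2 + 9*π/2 + 20/3 = 20/3 + 5*π.
  (u')² squared terms: (-5)²·∫cos(5x)² dx = 25·π/2 = 25*π/2;  (12)²·∫sin(4x)² dx = 144·π/2 = 72*π.
  (u')² cross terms: 2·(-5)·(12)·∫cos(5x)·sin(4x) dx = -120·(-8/9) = 320/3.
  So ∫_0^π (u')² dx = 25*π/2 + 72*π + 320/3 = 320/3 + 169*π/2.
||u||_{H^1}^2 = (20/3 + 5*π) + (320/3 + 169*π/2) = 340/3 + 179*π/2.


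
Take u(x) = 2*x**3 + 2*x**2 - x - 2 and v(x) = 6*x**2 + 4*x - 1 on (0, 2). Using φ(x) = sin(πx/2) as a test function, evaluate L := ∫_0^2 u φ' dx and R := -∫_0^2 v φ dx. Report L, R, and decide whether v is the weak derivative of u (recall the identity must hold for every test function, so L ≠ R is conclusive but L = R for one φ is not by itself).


LHS = -60/π + 192/π^3, RHS = -60/π + 192/π^3. Yes, v = u' weakly.

u(x) = 2*x**3 + 2*x**2 - x - 2, classical derivative u'(x) = 6*x**2 + 4*x - 1.
φ(x) = sin(πx/2), so φ'(x) = π*cos(π*x/2)/2.
Note φ(0) = φ(2) = 0, so the boundary term u·φ vanishes.
LHS = ∫_0^2 u(x) φ'(x) dx = ∫_0^2 (π*x^3*cos(π*x/2) + π*x^2*cos(π*x/2) - π*x*cos(π*x/2)/2 - π*cos(π*x/2)) dx. Term by term:
  ∫_0^2 -π*cos(π*x/2) dx = 0;  ∫_0^2 π*x^2*cos(π*x/2) dx = -16/π;  ∫_0^2 π*x^3*cos(π*x/2) dx = -48/π + 192/π^3;
  ∫_0^2 -π*x*cos(π*x/2)/2 dx = 4/π.
Sum: 0 − 16/π + -48/π + 192/π^3 + 4/π = -60/π + 192/π^3.
So LHS = -60/π + 192/π^3.
∫_0^2 v(x) φ(x) dx = ∫_0^2 (6*x^2*sin(π*x/2) + 4*x*sin(π*x/2) - sin(π*x/2)) dx. Term by term:
  ∫_0^2 -sin(π*x/2) dx = -4/π;  ∫_0^2 4*x*sin(π*x/2) dx = 16/π;  ∫_0^2 6*x^2*sin(π*x/2) dx = -192/π^3 + 48/π.
Sum: -4/π + 16/π + -192/π^3 + 48/π = -192/π^3 + 60/π.
So RHS = -∫_0^2 v(x) φ(x) dx = -60/π + 192/π^3.
LHS = RHS, so the identity holds for this test φ.
Moreover u is smooth here and v(x) = u'(x) = 6*x**2 + 4*x - 1 pointwise, so the identity holds for every test function. Hence v is the weak derivative of u.


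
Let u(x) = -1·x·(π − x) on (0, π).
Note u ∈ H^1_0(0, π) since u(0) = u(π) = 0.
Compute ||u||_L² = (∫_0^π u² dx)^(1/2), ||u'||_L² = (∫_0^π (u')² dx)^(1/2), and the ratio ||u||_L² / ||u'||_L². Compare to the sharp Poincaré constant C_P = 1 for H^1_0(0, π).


||u||_L² / ||u'||_L² = sqrt(10)*π/10 < C_P = 1.

u(x) = -1·x·(π − x), so u'(x) = 2*x - π.
u(x) = -1·x·(π − x) vanishes at x = 0 and x = π, so u ∈ H^1_0(0, π). Differentiate via the product rule and integrate the resulting polynomials term by term.
  ∫_0^π u² dx = ∫_0^π (x^4 - 2*π*x^3 + π^2*x^2) dx. Term by term:
    ∫_0^π x^4 dx = π^5/5;  ∫_0^π -2*π*x^3 dx = -π^5/2;  ∫_0^π π^2*x^2 dx = π^5/3.
  Sum: π^5/5 − π^5/2 + π^5/3 = π^5/30.
  ∫_0^π (u')² dx = ∫_0^π (4*x^2 - 4*π*x + π^2) dx. Term by term:
    ∫_0^π 4*x^2 dx = 4*π^3/3;  ∫_0^π -4*π*x dx = -2*π^3;  ∫_0^π π^2 dx = π^3.
  Sum: 4*π^3/3 − 2*π^3 + π^3 = π^3/3.
∫_0^π u² dx = π^5/30, so ||u||_L² = sqrt(30)*π^(5/2)/30.
∫_0^π (u')² dx = π^3/3, so ||u'||_L² = sqrt(3)*π^(3/2)/3.
Ratio ||u||_L² / ||u'||_L² = sqrt(10)*π/10.
Sharp Poincaré constant on H^1_0(0, π) is C_P = L/π = 1, achieved by sin(x).
A polynomial bump cannot attain the sharp Poincaré constant (only the first sine eigenfunction does), so the ratio is strictly less than C_P, consistent with ||u||_L² ≤ C_P ||u'||_L².


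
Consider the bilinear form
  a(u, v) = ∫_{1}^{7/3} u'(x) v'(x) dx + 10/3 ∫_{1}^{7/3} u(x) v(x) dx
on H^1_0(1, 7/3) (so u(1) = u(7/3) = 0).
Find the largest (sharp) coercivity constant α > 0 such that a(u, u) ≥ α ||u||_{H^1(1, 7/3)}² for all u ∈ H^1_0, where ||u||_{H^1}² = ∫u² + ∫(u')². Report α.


α = 1

Coercivity of a(·,·) on H^1_0(1, 7/3) means a(u, u) ≥ α ||u||_{H^1}² for every u ∈ H^1_0.
The interval has length L = 4/3, and Poincaré/coercivity depend only on L. Here a(u, u) = ∫(u')² + (10/3)·∫u².
Here c = 10/3 ≥ 1, so a(u,u) = ∫(u')² + c∫u² ≥ ∫(u')² + ∫u² = ||u||_{H^1}², i.e. α = 1 works. No larger α is possible: a(u,u) ≥ α||u||_{H^1}² means (1−α)∫(u')² ≥ (α−c)∫u², and for the modes u_n = sin(nπ(x−x₀)/L) (x₀ the left endpoint) one has ∫u_n²/∫(u_n')² = (L/(nπ))² → 0, so a(u_n,u_n)/||u_n||_{H^1}² → 1. Hence the optimal constant is α = 1.
Therefore α = 1.


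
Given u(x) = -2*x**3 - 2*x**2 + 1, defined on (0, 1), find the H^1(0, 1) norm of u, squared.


||u||_{H^1}^2 = 544/21

The H^1 norm (squared) on an interval (0, L) is
  ||u||_{H^1}^2 = ∫_0^L u(x)^2 dx + ∫_0^L u'(x)^2 dx.
Compute u'(x) = -6*x**2 - 4*x.
Then u(x)^2 = 4*x**6 + 8*x**5 + 4*x**4 - 4*x**3 - 4*x**2 + 1 and u'(x)^2 = 36*x**4 + 48*x**3 + 16*x**2.
Integrate each monomial from 0 to 1 using ∫_0^1 c·x^n dx = c·1^(n+1)/(n+1):
  ∫_0^1 u(x)^2 dx = ∫_0^1 (4*x^6 + 8*x^5 + 4*x^4 - 4*x^3 - 4*x^2 + 1) dx. Term by term:
    ∫_0^1 4*x^6 dx = 4/7;  ∫_0^1 8*x^5 dx = 4/3;  ∫_0^1 4*x^4 dx = 4/5;
    ∫_0^1 -4*x^3 dx = -1;  ∫_0^1 -4*x^2 dx = -4/3;  ∫_0^1 1 dx = 1.
  Sum: 4/7 + 4/3 + 4/5 − 1 − 4/3 + 1 = 48/35.
  ∫_0^1 u'(x)^2 dx = ∫_0^1 (36*x^4 + 48*x^3 + 16*x^2) dx. Term by term:
    ∫_0^1 36*x^4 dx = 36/5;  ∫_0^1 48*x^3 dx = 12;  ∫_0^1 16*x^2 dx = 16/3.
  Sum: 36/5 + 12 + 16/3 = 368/15.
Adding: ||u||_{H^1}^2 = 48/35 + 368/15 = 544/21.


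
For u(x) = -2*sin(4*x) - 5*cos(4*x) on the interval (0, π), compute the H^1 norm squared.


||u||_{H^1(0,π)}^2 = 493*π/2

u'(x) = 20*sin(4*x) - 8*cos(4*x).
Expand u² and (u')² and integrate term by term on (0, π), using: for integers n ≥ 1, ∫_0^π sin²(nx) dx = ∫_0^π cos²(nx) dx = π/2; for n ≠ n', ∫_0^π sin(nx)sin(n'x) dx = ∫_0^π cos(nx)cos(n'x) dx = 0; and by product-to-sum, ∫_0^π sin(nx)cos(n'x) dx = ½∫_0^π [sin((n+n')x) + sin((n−n')x)] dx, which is 0 when n+n' is even and 2n/(n²−n'²) when n+n' is odd (it need not vanish on (0, π)).
  u² squared terms: (-5)²·∫cos(4x)² dx = 25·π/2 = 25*π/2;  (-2)²·∫sin(4x)² dx = 4·π/2 = 2*π.
  u² cross terms: 2·(-5)·(-2)·∫cos(4x)·sin(4x) dx = 20·(0) = 0.
  So ∫_0^π u² dx = 25*π/2 + 2*π + 0 = 29*π/2.
  (u')² squared terms: (-8)²·∫cos(4x)² dx = 64·π/2 = 32*π;  (20)²·∫sin(4x)² dx = 400·π/2 = 200*π.
  (u')² cross terms: 2·(-8)·(20)·∫cos(4x)·sin(4x) dx = -320·(0) = 0.
  So ∫_0^π (u')² dx = 32*π + 200*π + 0 = 232*π.
||u||_{H^1}^2 = (29*π/2) + (232*π) = 493*π/2.


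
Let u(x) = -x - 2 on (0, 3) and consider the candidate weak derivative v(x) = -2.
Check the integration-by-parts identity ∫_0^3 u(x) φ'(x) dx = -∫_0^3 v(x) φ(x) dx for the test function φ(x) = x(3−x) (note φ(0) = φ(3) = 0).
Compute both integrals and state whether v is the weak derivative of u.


LHS = 9/2, RHS = 9. No, v is not the weak derivative of u.

u(x) = -x - 2, classical derivative u'(x) = -1.
φ(x) = x(3−x), so φ'(x) = 3 - 2*x.
Note φ(0) = φ(3) = 0, so the boundary term u·φ vanishes.
LHS = ∫_0^3 u(x) φ'(x) dx = ∫_0^3 (2*x^2 + x - 6) dx. Term by term:
  ∫_0^3 2*x^2 dx = 18;  ∫_0^3 x dx = 9/2;  ∫_0^3 -6 dx = -18.
Sum: 18 + 9/2 − 18 = 9/2.
So LHS = 9/2.
∫_0^3 v(x) φ(x) dx = ∫_0^3 (2*x^2 - 6*x) dx. Term by term:
  ∫_0^3 2*x^2 dx = 18;  ∫_0^3 -6*x dx = -27.
Sum: 18 − 27 = -9.
So RHS = -∫_0^3 v(x) φ(x) dx = 9.
LHS − RHS = -9/2 ≠ 0, so the identity fails.
(For a valid weak derivative the identity must hold for EVERY test function, in particular this one. The failure shows v is NOT the weak derivative of u.)
Correct weak derivative would be u'(x) = -1.


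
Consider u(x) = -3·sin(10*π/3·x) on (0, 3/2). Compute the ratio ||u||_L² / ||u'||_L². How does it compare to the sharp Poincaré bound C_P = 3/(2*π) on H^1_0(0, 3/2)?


||u||_L² / ||u'||_L² = 3/(10*π) < C_P = 3/(2*π).

u(x) = -3·sin(10*π/3·x), so u'(x) = -10*π*cos(10*π*x/3).
Writing u(x) = A·sin(kπx/L) with A = -3 and k = 5, use ∫_0^L sin²(kπx/L) dx = L/2 and ∫_0^L cos²(kπx/L) dx = L/2.
u² = 9·sin²(10*π/3·x) and (u')² = 100*π^2·cos²(10*π/3·x), and each of sin², cos² integrates to L/2 = 3/4 over (0, 3/2).
∫_0^3/2 u² dx = 27/4, so ||u||_L² = 3*sqrt(3)/2.
∫_0^3/2 (u')² dx = 75*π^2, so ||u'||_L² = 5*sqrt(3)*π.
Ratio ||u||_L² / ||u'||_L² = 3/(10*π).
Sharp Poincaré constant on H^1_0(0, 3/2) is C_P = L/π = 3/(2*π), achieved by sin(2*π/3·x).
This is the k = 5 harmonic; the ratio L/(kπ) is strictly less than C_P = L/π, consistent with the sharp inequality ||u||_L² ≤ C_P ||u'||_L².


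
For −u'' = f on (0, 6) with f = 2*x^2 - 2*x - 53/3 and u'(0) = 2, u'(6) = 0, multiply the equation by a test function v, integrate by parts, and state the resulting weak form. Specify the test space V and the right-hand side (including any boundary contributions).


V = H^1(0, 6) (v unrestricted at boundary; u is determined up to an additive constant); weak form: ∫_0^6 u'v' dx = ∫_0^6 (2*x^2 - 2*x - 53/3) v dx − 2·v(0) for all v ∈ V.

Multiply both sides by a test function v and integrate from 0 to 6:
  ∫_0^6 −u''(x) v(x) dx = ∫_0^6 f(x) v(x) dx.
Integrate the LHS by parts once:
  ∫_0^6 −u'' v dx = −[u'(x) v(x)]_0^6 + ∫_0^6 u'(x) v'(x) dx.
Thus ∫_0^6 u'(x) v'(x) dx = ∫_0^6 f(x) v(x) dx + [u'(x) v(x)]_0^6.
Choose V so that boundary terms are either known or forced to vanish.
u has inhomogeneous Neumann u'(0) = 2, u'(6) = 0. [u' v]_0^6 = (0)·v(6) − (2)·v(0) = − 2·v(0). Take V = H^1(0, 6); boundary term becomes part of RHS.
Weak formulation: find u (satisfying any essential BC) such that ∫_0^6 u'(x) v'(x) dx = ∫_0^6 f v dx − 2·v(0) for all v ∈ V (Neumann data are natural BCs: they enter the RHS as boundary terms).
Substituting f(x) = 2*x^2 - 2*x - 53/3, the right-hand side is ∫_0^6 (2*x^2 - 2*x - 53/3) v dx − 2·v(0).
Compatibility check (pure Neumann): taking v ≡ 1 ∈ V gives 0 = ∫_0^6 f dx + (0) − (2), i.e. ∫_0^6 f dx must equal u'(0) − u'(6) = 2. Indeed ∫_0^6 (2*x^2 - 2*x - 53/3) dx = 2, so the data are compatible. The solution is then unique only up to an additive constant (fix it e.g. by requiring ∫_0^6 u dx = 0).


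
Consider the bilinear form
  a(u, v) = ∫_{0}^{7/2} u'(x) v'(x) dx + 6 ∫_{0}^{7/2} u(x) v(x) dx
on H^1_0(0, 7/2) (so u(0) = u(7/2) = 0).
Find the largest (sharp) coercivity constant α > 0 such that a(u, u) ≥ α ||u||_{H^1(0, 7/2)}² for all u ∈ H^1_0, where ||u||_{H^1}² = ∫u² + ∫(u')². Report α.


α = 1

Coercivity of a(·,·) on H^1_0(0, 7/2) means a(u, u) ≥ α ||u||_{H^1}² for every u ∈ H^1_0.
The interval has length L = 7/2, and Poincaré/coercivity depend only on L. Here a(u, u) = ∫(u')² + (6)·∫u².
Here c = 6 ≥ 1, so a(u,u) = ∫(u')² + c∫u² ≥ ∫(u')² + ∫u² = ||u||_{H^1}², i.e. α = 1 works. No larger α is possible: a(u,u) ≥ α||u||_{H^1}² means (1−α)∫(u')² ≥ (α−c)∫u², and for the modes u_n = sin(nπ(x−x₀)/L) (x₀ the left endpoint) one has ∫u_n²/∫(u_n')² = (L/(nπ))² → 0, so a(u_n,u_n)/||u_n||_{H^1}² → 1. Hence the optimal constant is α = 1.
Therefore α = 1.


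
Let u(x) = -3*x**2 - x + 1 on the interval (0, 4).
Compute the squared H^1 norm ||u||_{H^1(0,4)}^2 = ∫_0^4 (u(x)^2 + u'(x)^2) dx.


||u||_{H^1}^2 = 44648/15

The H^1 norm (squared) on an interval (0, L) is
  ||u||_{H^1}^2 = ∫_0^L u(x)^2 dx + ∫_0^L u'(x)^2 dx.
Compute u'(x) = -6*x - 1.
Then u(x)^2 = 9*x**4 + 6*x**3 - 5*x**2 - 2*x + 1 and u'(x)^2 = 36*x**2 + 12*x + 1.
Integrate each monomial from 0 to 4 using ∫_0^4 c·x^n dx = c·4^(n+1)/(n+1):
  ∫_0^4 u(x)^2 dx = ∫_0^4 (9*x^4 + 6*x^3 - 5*x^2 - 2*x + 1) dx. Term by term:
    ∫_0^4 9*x^4 dx = 9216/5;  ∫_0^4 6*x^3 dx = 384;  ∫_0^4 -5*x^2 dx = -320/3;
    ∫_0^4 -2*x dx = -16;  ∫_0^4 1 dx = 4.
  Sum: 9216/5 + 384 − 320/3 − 16 + 4 = 31628/15.
  ∫_0^4 u'(x)^2 dx = ∫_0^4 (36*x^2 + 12*x + 1) dx. Term by term:
    ∫_0^4 36*x^2 dx = 768;  ∫_0^4 12*x dx = 96;  ∫_0^4 1 dx = 4.
  Sum: 768 + 96 + 4 = 868.
Adding: ||u||_{H^1}^2 = 31628/15 + 868 = 44648/15.


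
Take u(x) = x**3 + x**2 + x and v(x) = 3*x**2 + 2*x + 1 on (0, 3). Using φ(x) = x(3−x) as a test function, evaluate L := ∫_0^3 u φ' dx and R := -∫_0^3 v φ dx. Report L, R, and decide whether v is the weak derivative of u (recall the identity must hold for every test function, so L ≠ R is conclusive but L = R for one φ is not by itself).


LHS = -1089/20, RHS = -1089/20. Yes, v = u' weakly.

u(x) = x**3 + x**2 + x, classical derivative u'(x) = 3*x**2 + 2*x + 1.
φ(x) = x(3−x), so φ'(x) = 3 - 2*x.
Note φ(0) = φ(3) = 0, so the boundary term u·φ vanishes.
LHS = ∫_0^3 u(x) φ'(x) dx = ∫_0^3 (-2*x^4 + x^3 + x^2 + 3*x) dx. Term by term:
  ∫_0^3 -2*x^4 dx = -486/5;  ∫_0^3 x^3 dx = 81/4;  ∫_0^3 x^2 dx = 9;
  ∫_0^3 3*x dx = 27/2.
Sum: -486/5 + 81/4 + 9 + 27/2 = -1089/20.
So LHS = -1089/20.
∫_0^3 v(x) φ(x) dx = ∫_0^3 (-3*x^4 + 7*x^3 + 5*x^2 + 3*x) dx. Term by term:
  ∫_0^3 -3*x^4 dx = -729/5;  ∫_0^3 7*x^3 dx = 567/4;  ∫_0^3 5*x^2 dx = 45;
  ∫_0^3 3*x dx = 27/2.
Sum: -729/5 + 567/4 + 45 + 27/2 = 1089/20.
So RHS = -∫_0^3 v(x) φ(x) dx = -1089/20.
LHS = RHS, so the identity holds for this test φ.
Moreover u is smooth here and v(x) = u'(x) = 3*x**2 + 2*x + 1 pointwise, so the identity holds for every test function. Hence v is the weak derivative of u.


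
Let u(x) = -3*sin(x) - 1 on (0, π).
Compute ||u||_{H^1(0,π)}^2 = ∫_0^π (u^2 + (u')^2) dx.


||u||_{H^1(0,π)}^2 = 12 + 10*π

u'(x) = -3*cos(x).
Expand u² and (u')² and integrate term by term on (0, π), using: for integers n ≥ 1, ∫_0^π sin²(nx) dx = ∫_0^π cos²(nx) dx = π/2; for n ≠ n', ∫_0^π sin(nx)sin(n'x) dx = ∫_0^π cos(nx)cos(n'x) dx = 0; and by product-to-sum, ∫_0^π sin(nx)cos(n'x) dx = ½∫_0^π [sin((n+n')x) + sin((n−n')x)] dx, which is 0 when n+n' is even and 2n/(n²−n'²) when n+n' is odd (it need not vanish on (0, π)). For the constant mode: ∫_0^π 1 dx = π, ∫_0^π cos(nx) dx = 0, ∫_0^π sin(nx) dx = (1−(−1)^n)/n.
  u² squared terms: (-1)²·∫1 dx = 1·π = π;  (-3)²·∫sin(x)² dx = 9·π/2 = 9*π/2.
  u² cross terms: 2·(-1)·(-3)·∫1·sin(x) dx = 6·(2) = 12.
  So ∫_0^π u² dx = π + 9*π/2 + 12 = 12 + 11*π/2.
  (u')² squared terms: (-3)²·∫cos(x)² dx = 9·π/2 = 9*π/2.
  So ∫_0^π (u')² dx = 9*π/2.
||u||_{H^1}^2 = (12 + 11*π/2) + (9*π/2) = 12 + 10*π.


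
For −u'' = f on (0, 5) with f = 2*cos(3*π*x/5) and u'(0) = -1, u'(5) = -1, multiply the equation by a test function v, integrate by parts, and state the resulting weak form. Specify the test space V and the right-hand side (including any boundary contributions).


V = H^1(0, 5) (v unrestricted at boundary; u is determined up to an additive constant); weak form: ∫_0^5 u'v' dx = ∫_0^5 (2*cos(3*π*x/5)) v dx − v(5) + v(0) for all v ∈ V.

Multiply both sides by a test function v and integrate from 0 to 5:
  ∫_0^5 −u''(x) v(x) dx = ∫_0^5 f(x) v(x) dx.
Integrate the LHS by parts once:
  ∫_0^5 −u'' v dx = −[u'(x) v(x)]_0^5 + ∫_0^5 u'(x) v'(x) dx.
Thus ∫_0^5 u'(x) v'(x) dx = ∫_0^5 f(x) v(x) dx + [u'(x) v(x)]_0^5.
Choose V so that boundary terms are either known or forced to vanish.
u has inhomogeneous Neumann u'(0) = -1, u'(5) = -1. [u' v]_0^5 = (-1)·v(5) − (-1)·v(0) = − v(5) + v(0). Take V = H^1(0, 5); boundary term becomes part of RHS.
Weak formulation: find u (satisfying any essential BC) such that ∫_0^5 u'(x) v'(x) dx = ∫_0^5 f v dx − v(5) + v(0) for all v ∈ V (Neumann data are natural BCs: they enter the RHS as boundary terms).
Substituting f(x) = 2*cos(3*π*x/5), the right-hand side is ∫_0^5 (2*cos(3*π*x/5)) v dx − v(5) + v(0).
Compatibility check (pure Neumann): taking v ≡ 1 ∈ V gives 0 = ∫_0^5 f dx + (-1) − (-1), i.e. ∫_0^5 f dx must equal u'(0) − u'(5) = 0. Indeed ∫_0^5 (2*cos(3*π*x/5)) dx = 0, so the data are compatible. The solution is then unique only up to an additive constant (fix it e.g. by requiring ∫_0^5 u dx = 0).


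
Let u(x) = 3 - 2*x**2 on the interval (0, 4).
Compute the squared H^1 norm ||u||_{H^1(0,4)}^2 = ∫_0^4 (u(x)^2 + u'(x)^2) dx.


||u||_{H^1}^2 = 14108/15

The H^1 norm (squared) on an interval (0, L) is
  ||u||_{H^1}^2 = ∫_0^L u(x)^2 dx + ∫_0^L u'(x)^2 dx.
Compute u'(x) = -4*x.
Then u(x)^2 = 4*x**4 - 12*x**2 + 9 and u'(x)^2 = 16*x**2.
Integrate each monomial from 0 to 4 using ∫_0^4 c·x^n dx = c·4^(n+1)/(n+1):
  ∫_0^4 u(x)^2 dx = ∫_0^4 (4*x^4 - 12*x^2 + 9) dx. Term by term:
    ∫_0^4 4*x^4 dx = 4096/5;  ∫_0^4 -12*x^2 dx = -256;  ∫_0^4 9 dx = 36.
  Sum: 4096/5 − 256 + 36 = 2996/5.
  ∫_0^4 u'(x)^2 dx = ∫_0^4 (16*x^2) dx. Term by term:
    ∫_0^4 16*x^2 dx = 1024/3.
Adding: ||u||_{H^1}^2 = 2996/5 + 1024/3 = 14108/15.
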